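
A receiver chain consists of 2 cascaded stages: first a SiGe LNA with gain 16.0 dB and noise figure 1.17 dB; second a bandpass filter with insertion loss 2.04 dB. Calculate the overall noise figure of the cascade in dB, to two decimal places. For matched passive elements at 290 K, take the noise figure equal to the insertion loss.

1.22 dB

Convert to linear (a loss of L dB is a gain of −L dB): F_i = 10^(NF_i/10), G_i = 10^(G_i,dB/10)
  Stage 1: F_1 = 10^(1.17/10) = 1.309, G_1 = 10^(16.0/10) = 39.81
  Stage 2: F_2 = 10^(2.04/10) = 1.600, G_2 = 10^(−2.04/10) = 0.6252
Friis cascade:
  F = 1.309 + (1.600 − 1)/39.81 = 1.324
NF = 10 log₁₀(1.324) = 1.22 dB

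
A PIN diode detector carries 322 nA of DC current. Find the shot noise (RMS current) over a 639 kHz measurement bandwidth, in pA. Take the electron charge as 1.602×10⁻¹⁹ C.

I_n = √(2qI·B)
2qI·B = 2 × 1.602×10⁻¹⁹ × 3.22×10⁻⁷ × 6.39×10⁵ = 6.59×10⁻²⁰ A²
I_n = √(6.59×10⁻²⁰) = 2.57×10⁻¹⁰ A = 257 pA

257 pA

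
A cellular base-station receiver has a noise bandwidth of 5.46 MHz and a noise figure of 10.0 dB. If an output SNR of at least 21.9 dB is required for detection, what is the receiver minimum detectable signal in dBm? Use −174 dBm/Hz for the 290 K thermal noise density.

−74.7 dBm

Sensitivity = −174 + 10 log₁₀(B) + NF + SNR_min
= −174 + 67.37 + 10.0 + 21.9
= −74.73 dBm → −74.7 dBm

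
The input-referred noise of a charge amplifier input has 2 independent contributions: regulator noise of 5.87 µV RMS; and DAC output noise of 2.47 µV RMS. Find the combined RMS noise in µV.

Uncorrelated sources add in power (mean-square): V_tot = √(ΣV_i²)
V_tot = √[(5.87×10⁻⁶)² + (2.47×10⁻⁶)²] = 6.37×10⁻⁶ V = 6.37 µV

6.37 µV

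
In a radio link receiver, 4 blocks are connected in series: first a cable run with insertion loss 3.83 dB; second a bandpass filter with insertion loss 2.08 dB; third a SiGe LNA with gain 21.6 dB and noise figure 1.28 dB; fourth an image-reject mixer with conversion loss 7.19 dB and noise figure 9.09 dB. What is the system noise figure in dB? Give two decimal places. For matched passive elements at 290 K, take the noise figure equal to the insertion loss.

Convert to linear (a loss of L dB is a gain of −L dB): F_i = 10^(NF_i/10), G_i = 10^(G_i,dB/10)
  Stage 1: F_1 = 10^(3.83/10) = 2.415, G_1 = 10^(−3.83/10) = 0.4140
  Stage 2: F_2 = 10^(2.08/10) = 1.614, G_2 = 10^(−2.08/10) = 0.6194
  Stage 3: F_3 = 10^(1.28/10) = 1.343, G_3 = 10^(21.6/10) = 144.5
  Stage 4: F_4 = 10^(9.09/10) = 8.110, G_4 = 10^(−7.19/10) = 0.1910
Friis cascade:
  F = 2.415 + (1.614 − 1)/0.4140 + (1.343 − 1)/0.2564 + (8.110 − 1)/37.07 = 5.428
NF = 10 log₁₀(5.428) = 7.35 dB

7.35 dB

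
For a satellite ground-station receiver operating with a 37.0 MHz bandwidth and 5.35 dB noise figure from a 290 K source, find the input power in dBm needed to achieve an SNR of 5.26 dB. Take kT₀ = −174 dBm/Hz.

−87.7 dBm

Sensitivity = −174 + 10 log₁₀(B) + NF + SNR_min
= −174 + 75.68 + 5.35 + 5.26
= −87.71 dBm → −87.7 dBm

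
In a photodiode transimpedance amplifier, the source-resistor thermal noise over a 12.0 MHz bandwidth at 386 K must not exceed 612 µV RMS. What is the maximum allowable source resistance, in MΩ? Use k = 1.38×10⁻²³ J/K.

Johnson–Nyquist: V_n = √(4kTRB) ⇒ R = V_n² / (4kTB)
4kTB = 4 × 1.38×10⁻²³ × 386 × 1.20×10⁷ = 2.56×10⁻¹³
R = (6.12×10⁻⁴)² / 2.56×10⁻¹³ = 1.46×10⁶ Ω = 1.46 MΩ

1.46 MΩ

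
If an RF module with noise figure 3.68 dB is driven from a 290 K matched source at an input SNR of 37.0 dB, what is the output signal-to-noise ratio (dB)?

By definition F = SNR_in/SNR_out, so in dB: SNR_out = SNR_in − NF
SNR_out = 37.0 − 3.68 = 33.32 dB

33.32 dB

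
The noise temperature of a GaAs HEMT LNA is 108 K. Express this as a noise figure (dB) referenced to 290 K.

F = 1 + T_e/T₀ = 1 + 108/290 = 1.37241
NF = 10 log₁₀(1.37241) = 1.37 dB

1.37 dB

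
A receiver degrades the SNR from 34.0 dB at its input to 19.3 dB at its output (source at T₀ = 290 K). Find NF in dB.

14.7 dB

NF (dB) = SNR_in(dB) − SNR_out(dB) when the source is at T₀
NF = 34.0 − 19.3 = 14.7 dB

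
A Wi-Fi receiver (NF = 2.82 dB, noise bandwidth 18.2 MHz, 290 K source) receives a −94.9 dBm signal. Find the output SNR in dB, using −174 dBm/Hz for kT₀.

3.7 dB

Noise floor: N = −174 + 10 log₁₀(B) + NF
10 log₁₀(1.82×10⁷) = 72.6 dB
N = −174 + 72.6 + 2.82 = −98.58 dBm
SNR = P_sig − N = −94.9 − (−98.58) = 3.68 dB → 3.7 dB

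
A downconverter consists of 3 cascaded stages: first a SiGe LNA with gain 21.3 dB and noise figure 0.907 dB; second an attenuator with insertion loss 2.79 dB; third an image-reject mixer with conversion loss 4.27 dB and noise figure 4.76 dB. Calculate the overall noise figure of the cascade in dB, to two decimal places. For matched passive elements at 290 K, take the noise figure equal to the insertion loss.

Convert to linear (a loss of L dB is a gain of −L dB): F_i = 10^(NF_i/10), G_i = 10^(G_i,dB/10)
  Stage 1: F_1 = 10^(0.907/10) = 1.232, G_1 = 10^(21.3/10) = 134.9
  Stage 2: F_2 = 10^(2.79/10) = 1.901, G_2 = 10^(−2.79/10) = 0.5260
  Stage 3: F_3 = 10^(4.76/10) = 2.992, G_3 = 10^(−4.27/10) = 0.3741
Friis cascade:
  F = 1.232 + (1.901 − 1)/134.9 + (2.992 − 1)/70.96 = 1.267
NF = 10 log₁₀(1.267) = 1.03 dB

1.03 dB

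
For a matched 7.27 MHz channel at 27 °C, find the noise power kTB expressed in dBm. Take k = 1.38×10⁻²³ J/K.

−105.2 dBm

T = 27 °C + 273.15 = 300.15 K
P_n = kTB = 1.38×10⁻²³ × 300.15 × 7.27×10⁶ = 3.01×10⁻¹⁴ W
In dBm: 10 log₁₀(3.01×10⁻¹⁴ / 10⁻³) = −105.2 dBm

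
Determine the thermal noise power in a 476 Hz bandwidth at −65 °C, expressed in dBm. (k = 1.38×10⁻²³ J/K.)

T = −65 °C + 273.15 = 208.15 K
P_n = kTB = 1.38×10⁻²³ × 208.15 × 4.76×10² = 1.37×10⁻¹⁸ W
In dBm: 10 log₁₀(1.37×10⁻¹⁸ / 10⁻³) = −148.6 dBm

−148.6 dBm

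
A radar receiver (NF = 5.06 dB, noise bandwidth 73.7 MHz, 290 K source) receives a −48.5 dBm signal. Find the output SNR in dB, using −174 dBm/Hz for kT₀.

41.8 dB

Noise floor: N = −174 + 10 log₁₀(B) + NF
10 log₁₀(7.37×10⁷) = 78.67 dB
N = −174 + 78.67 + 5.06 = −90.27 dBm
SNR = P_sig − N = −48.5 − (−90.27) = 41.77 dB → 41.8 dB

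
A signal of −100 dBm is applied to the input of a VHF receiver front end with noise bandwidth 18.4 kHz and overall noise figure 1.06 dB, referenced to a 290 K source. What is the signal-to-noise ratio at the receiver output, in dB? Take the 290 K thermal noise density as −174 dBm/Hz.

Noise floor: N = −174 + 10 log₁₀(B) + NF
10 log₁₀(1.84×10⁴) = 42.65 dB
N = −174 + 42.65 + 1.06 = −130.29 dBm
SNR = P_sig − N = −100 − (−130.29) = 30.29 dB → 30.3 dB

30.3 dB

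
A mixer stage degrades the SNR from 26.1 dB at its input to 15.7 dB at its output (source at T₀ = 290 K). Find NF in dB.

10.4 dB

NF (dB) = SNR_in(dB) − SNR_out(dB) when the source is at T₀
NF = 26.1 − 15.7 = 10.4 dB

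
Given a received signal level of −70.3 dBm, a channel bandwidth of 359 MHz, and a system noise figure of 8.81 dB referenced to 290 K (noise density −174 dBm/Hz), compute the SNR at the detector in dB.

9.3 dB

Noise floor: N = −174 + 10 log₁₀(B) + NF
10 log₁₀(3.59×10⁸) = 85.55 dB
N = −174 + 85.55 + 8.81 = −79.64 dBm
SNR = P_sig − N = −70.3 − (−79.64) = 9.34 dB → 9.3 dB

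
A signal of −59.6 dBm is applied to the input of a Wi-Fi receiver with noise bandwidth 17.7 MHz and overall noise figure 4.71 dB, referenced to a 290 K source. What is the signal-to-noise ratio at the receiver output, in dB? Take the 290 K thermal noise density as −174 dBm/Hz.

37.2 dB

Noise floor: N = −174 + 10 log₁₀(B) + NF
10 log₁₀(1.77×10⁷) = 72.48 dB
N = −174 + 72.48 + 4.71 = −96.81 dBm
SNR = P_sig − N = −59.6 − (−96.81) = 37.21 dB → 37.2 dB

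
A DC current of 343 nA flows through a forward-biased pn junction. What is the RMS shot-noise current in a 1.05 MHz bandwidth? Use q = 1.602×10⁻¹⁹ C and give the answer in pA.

340 pA

I_n = √(2qI·B)
2qI·B = 2 × 1.602×10⁻¹⁹ × 3.43×10⁻⁷ × 1.05×10⁶ = 1.15×10⁻¹⁹ A²
I_n = √(1.15×10⁻¹⁹) = 3.40×10⁻¹⁰ A = 340 pA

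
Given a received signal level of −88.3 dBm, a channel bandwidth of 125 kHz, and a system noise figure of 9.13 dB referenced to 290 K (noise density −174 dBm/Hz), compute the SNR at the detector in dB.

25.6 dB

Noise floor: N = −174 + 10 log₁₀(B) + NF
10 log₁₀(1.25×10⁵) = 50.97 dB
N = −174 + 50.97 + 9.13 = −113.90 dBm
SNR = P_sig − N = −88.3 − (−113.90) = 25.60 dB → 25.6 dB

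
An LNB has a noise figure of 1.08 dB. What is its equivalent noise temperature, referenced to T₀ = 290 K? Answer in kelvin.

81.9 K

F = 10^(1.08/10) = 1.28233
T_e = (F − 1)·T₀ = (1.28233 − 1) × 290 = 81.9 K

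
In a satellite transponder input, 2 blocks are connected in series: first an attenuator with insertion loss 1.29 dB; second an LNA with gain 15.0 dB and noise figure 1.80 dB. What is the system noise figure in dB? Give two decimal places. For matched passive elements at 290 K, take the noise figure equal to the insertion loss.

Convert to linear (a loss of L dB is a gain of −L dB): F_i = 10^(NF_i/10), G_i = 10^(G_i,dB/10)
  Stage 1: F_1 = 10^(1.29/10) = 1.346, G_1 = 10^(−1.29/10) = 0.7430
  Stage 2: F_2 = 10^(1.80/10) = 1.514, G_2 = 10^(15.0/10) = 31.62
Friis cascade:
  F = 1.346 + (1.514 − 1)/0.7430 = 2.037
NF = 10 log₁₀(2.037) = 3.09 dB

3.09 dB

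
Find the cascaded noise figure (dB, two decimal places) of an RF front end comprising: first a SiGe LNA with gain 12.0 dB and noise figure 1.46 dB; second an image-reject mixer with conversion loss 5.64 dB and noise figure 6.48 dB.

2.09 dB

Convert to linear (a loss of L dB is a gain of −L dB): F_i = 10^(NF_i/10), G_i = 10^(G_i,dB/10)
  Stage 1: F_1 = 10^(1.46/10) = 1.400, G_1 = 10^(12.0/10) = 15.85
  Stage 2: F_2 = 10^(6.48/10) = 4.446, G_2 = 10^(−5.64/10) = 0.2729
Friis cascade:
  F = 1.400 + (4.446 − 1)/15.85 = 1.617
NF = 10 log₁₀(1.617) = 2.09 dB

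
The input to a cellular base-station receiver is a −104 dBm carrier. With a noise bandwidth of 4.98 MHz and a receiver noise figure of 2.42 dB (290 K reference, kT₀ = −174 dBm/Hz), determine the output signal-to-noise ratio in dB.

Noise floor: N = −174 + 10 log₁₀(B) + NF
10 log₁₀(4.98×10⁶) = 66.97 dB
N = −174 + 66.97 + 2.42 = −104.61 dBm
SNR = P_sig − N = −104 − (−104.61) = 0.61 dB → 0.6 dB

0.6 dB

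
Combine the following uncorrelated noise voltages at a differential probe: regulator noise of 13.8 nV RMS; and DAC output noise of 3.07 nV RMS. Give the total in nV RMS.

Uncorrelated sources add in power (mean-square): V_tot = √(ΣV_i²)
V_tot = √[(1.38×10⁻⁸)² + (3.07×10⁻⁹)²] = 1.41×10⁻⁸ V = 14.1 nV

14.1 nV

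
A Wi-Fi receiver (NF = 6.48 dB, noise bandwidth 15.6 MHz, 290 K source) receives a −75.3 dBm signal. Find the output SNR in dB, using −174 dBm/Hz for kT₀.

20.3 dB

Noise floor: N = −174 + 10 log₁₀(B) + NF
10 log₁₀(1.56×10⁷) = 71.93 dB
N = −174 + 71.93 + 6.48 = −95.59 dBm
SNR = P_sig − N = −75.3 − (−95.59) = 20.29 dB → 20.3 dB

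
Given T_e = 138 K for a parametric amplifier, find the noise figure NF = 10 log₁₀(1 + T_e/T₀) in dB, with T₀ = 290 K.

F = 1 + T_e/T₀ = 1 + 138/290 = 1.47586
NF = 10 log₁₀(1.47586) = 1.69 dB

1.69 dB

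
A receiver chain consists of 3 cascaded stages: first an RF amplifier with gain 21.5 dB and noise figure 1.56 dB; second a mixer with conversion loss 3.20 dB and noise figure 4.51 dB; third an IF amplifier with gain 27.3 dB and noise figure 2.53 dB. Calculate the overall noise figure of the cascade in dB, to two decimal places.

Convert to linear (a loss of L dB is a gain of −L dB): F_i = 10^(NF_i/10), G_i = 10^(G_i,dB/10)
  Stage 1: F_1 = 10^(1.56/10) = 1.432, G_1 = 10^(21.5/10) = 141.3
  Stage 2: F_2 = 10^(4.51/10) = 2.825, G_2 = 10^(−3.20/10) = 0.4786
  Stage 3: F_3 = 10^(2.53/10) = 1.791, G_3 = 10^(27.3/10) = 537.0
Friis cascade:
  F = 1.432 + (2.825 − 1)/141.3 + (1.791 − 1)/67.61 = 1.457
NF = 10 log₁₀(1.457) = 1.63 dB

1.63 dB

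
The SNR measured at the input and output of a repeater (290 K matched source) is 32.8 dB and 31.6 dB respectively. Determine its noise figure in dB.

1.2 dB

NF (dB) = SNR_in(dB) − SNR_out(dB) when the source is at T₀
NF = 32.8 − 31.6 = 1.2 dB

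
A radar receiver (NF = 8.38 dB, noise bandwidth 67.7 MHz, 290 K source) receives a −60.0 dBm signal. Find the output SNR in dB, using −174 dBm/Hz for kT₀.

27.3 dB

Noise floor: N = −174 + 10 log₁₀(B) + NF
10 log₁₀(6.77×10⁷) = 78.31 dB
N = −174 + 78.31 + 8.38 = −87.31 dBm
SNR = P_sig − N = −60.0 − (−87.31) = 27.31 dB → 27.3 dB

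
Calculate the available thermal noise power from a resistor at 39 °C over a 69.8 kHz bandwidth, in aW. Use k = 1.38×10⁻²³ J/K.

T = 39 °C + 273.15 = 312.15 K
P_n = kTB = 1.38×10⁻²³ × 312.15 × 6.98×10⁴ = 3.01×10⁻¹⁶ W = 301 aW

301 aW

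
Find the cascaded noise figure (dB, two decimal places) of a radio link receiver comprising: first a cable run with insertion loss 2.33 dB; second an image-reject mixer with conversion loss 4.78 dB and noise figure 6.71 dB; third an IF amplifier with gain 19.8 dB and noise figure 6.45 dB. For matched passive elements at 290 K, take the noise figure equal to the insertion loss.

14.08 dB

Convert to linear (a loss of L dB is a gain of −L dB): F_i = 10^(NF_i/10), G_i = 10^(G_i,dB/10)
  Stage 1: F_1 = 10^(2.33/10) = 1.710, G_1 = 10^(−2.33/10) = 0.5848
  Stage 2: F_2 = 10^(6.71/10) = 4.688, G_2 = 10^(−4.78/10) = 0.3327
  Stage 3: F_3 = 10^(6.45/10) = 4.416, G_3 = 10^(19.8/10) = 95.50
Friis cascade:
  F = 1.710 + (4.688 − 1)/0.5848 + (4.416 − 1)/0.1945 = 25.57
NF = 10 log₁₀(25.57) = 14.08 dB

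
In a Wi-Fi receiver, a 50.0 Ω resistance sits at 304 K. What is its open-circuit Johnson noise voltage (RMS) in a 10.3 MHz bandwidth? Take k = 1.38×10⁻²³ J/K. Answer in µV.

V_n = √(4kTRB)
4kTRB = 4 × 1.38×10⁻²³ × 304 × 5.00×10¹ × 1.03×10⁷ = 8.64×10⁻¹² V²
V_n = √(8.64×10⁻¹²) = 2.94×10⁻⁶ V = 2.94 µV

2.94 µV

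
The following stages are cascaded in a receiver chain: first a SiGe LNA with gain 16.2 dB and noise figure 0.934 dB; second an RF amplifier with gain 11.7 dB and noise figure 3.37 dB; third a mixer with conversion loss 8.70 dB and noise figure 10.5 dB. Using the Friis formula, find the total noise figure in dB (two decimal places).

1.09 dB

Convert to linear (a loss of L dB is a gain of −L dB): F_i = 10^(NF_i/10), G_i = 10^(G_i,dB/10)
  Stage 1: F_1 = 10^(0.934/10) = 1.240, G_1 = 10^(16.2/10) = 41.69
  Stage 2: F_2 = 10^(3.37/10) = 2.173, G_2 = 10^(11.7/10) = 14.79
  Stage 3: F_3 = 10^(10.5/10) = 11.22, G_3 = 10^(−8.70/10) = 0.1349
Friis cascade:
  F = 1.240 + (2.173 − 1)/41.69 + (11.22 − 1)/616.6 = 1.285
NF = 10 log₁₀(1.285) = 1.09 dB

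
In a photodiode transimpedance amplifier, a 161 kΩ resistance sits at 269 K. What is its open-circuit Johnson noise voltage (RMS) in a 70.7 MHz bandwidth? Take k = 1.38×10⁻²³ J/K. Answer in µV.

411 µV

V_n = √(4kTRB)
4kTRB = 4 × 1.38×10⁻²³ × 269 × 1.61×10⁵ × 7.07×10⁷ = 1.69×10⁻⁷ V²
V_n = √(1.69×10⁻⁷) = 4.11×10⁻⁴ V = 411 µV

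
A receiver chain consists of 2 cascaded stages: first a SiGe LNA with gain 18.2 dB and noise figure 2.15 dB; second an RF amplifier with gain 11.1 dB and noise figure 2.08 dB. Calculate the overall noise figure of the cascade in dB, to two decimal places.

Convert to linear (a loss of L dB is a gain of −L dB): F_i = 10^(NF_i/10), G_i = 10^(G_i,dB/10)
  Stage 1: F_1 = 10^(2.15/10) = 1.641, G_1 = 10^(18.2/10) = 66.07
  Stage 2: F_2 = 10^(2.08/10) = 1.614, G_2 = 10^(11.1/10) = 12.88
Friis cascade:
  F = 1.641 + (1.614 − 1)/66.07 = 1.650
NF = 10 log₁₀(1.650) = 2.17 dB

2.17 dB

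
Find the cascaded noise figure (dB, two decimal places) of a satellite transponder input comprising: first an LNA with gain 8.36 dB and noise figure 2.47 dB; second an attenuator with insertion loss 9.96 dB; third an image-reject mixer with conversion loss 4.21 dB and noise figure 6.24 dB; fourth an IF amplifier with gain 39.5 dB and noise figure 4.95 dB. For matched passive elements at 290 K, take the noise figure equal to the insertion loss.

11.99 dB

Convert to linear (a loss of L dB is a gain of −L dB): F_i = 10^(NF_i/10), G_i = 10^(G_i,dB/10)
  Stage 1: F_1 = 10^(2.47/10) = 1.766, G_1 = 10^(8.36/10) = 6.855
  Stage 2: F_2 = 10^(9.96/10) = 9.908, G_2 = 10^(−9.96/10) = 0.1009
  Stage 3: F_3 = 10^(6.24/10) = 4.207, G_3 = 10^(−4.21/10) = 0.3793
  Stage 4: F_4 = 10^(4.95/10) = 3.126, G_4 = 10^(39.5/10) = 8913
Friis cascade:
  F = 1.766 + (9.908 − 1)/6.855 + (4.207 − 1)/0.6918 + (3.126 − 1)/0.2624 = 15.80
NF = 10 log₁₀(15.80) = 11.99 dB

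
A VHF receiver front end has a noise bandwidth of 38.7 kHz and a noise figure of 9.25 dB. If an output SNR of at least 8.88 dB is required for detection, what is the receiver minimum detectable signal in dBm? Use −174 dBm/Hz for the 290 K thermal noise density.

−110.0 dBm

Sensitivity = −174 + 10 log₁₀(B) + NF + SNR_min
= −174 + 45.88 + 9.25 + 8.88
= −109.99 dBm → −110.0 dBm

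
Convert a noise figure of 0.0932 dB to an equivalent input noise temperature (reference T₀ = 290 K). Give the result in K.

F = 10^(0.0932/10) = 1.02169
T_e = (F − 1)·T₀ = (1.02169 − 1) × 290 = 6.29 K

6.29 K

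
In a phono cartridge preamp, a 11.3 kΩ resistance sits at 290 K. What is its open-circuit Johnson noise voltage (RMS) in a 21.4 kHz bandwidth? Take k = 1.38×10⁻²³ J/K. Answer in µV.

V_n = √(4kTRB)
4kTRB = 4 × 1.38×10⁻²³ × 290 × 1.13×10⁴ × 2.14×10⁴ = 3.87×10⁻¹² V²
V_n = √(3.87×10⁻¹²) = 1.97×10⁻⁶ V = 1.97 µV

1.97 µV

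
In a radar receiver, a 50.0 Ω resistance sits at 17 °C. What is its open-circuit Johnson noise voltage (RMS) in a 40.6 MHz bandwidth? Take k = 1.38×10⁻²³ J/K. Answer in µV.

5.70 µV

T = 17 °C + 273.15 = 290.15 K
V_n = √(4kTRB)
4kTRB = 4 × 1.38×10⁻²³ × 290.15 × 5.00×10¹ × 4.06×10⁷ = 3.25×10⁻¹¹ V²
V_n = √(3.25×10⁻¹¹) = 5.70×10⁻⁶ V = 5.70 µV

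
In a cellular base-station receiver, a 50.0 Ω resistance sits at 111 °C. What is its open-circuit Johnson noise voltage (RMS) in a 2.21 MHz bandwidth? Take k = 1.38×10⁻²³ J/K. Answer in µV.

T = 111 °C + 273.15 = 384.15 K
V_n = √(4kTRB)
4kTRB = 4 × 1.38×10⁻²³ × 384.15 × 5.00×10¹ × 2.21×10⁶ = 2.34×10⁻¹² V²
V_n = √(2.34×10⁻¹²) = 1.53×10⁻⁶ V = 1.53 µV

1.53 µV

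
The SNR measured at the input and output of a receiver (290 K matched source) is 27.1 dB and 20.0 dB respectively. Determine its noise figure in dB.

7.1 dB

NF (dB) = SNR_in(dB) − SNR_out(dB) when the source is at T₀
NF = 27.1 − 20.0 = 7.1 dB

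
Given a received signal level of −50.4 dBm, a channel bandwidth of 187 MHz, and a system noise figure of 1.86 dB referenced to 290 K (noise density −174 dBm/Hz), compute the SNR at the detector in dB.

39.0 dB

Noise floor: N = −174 + 10 log₁₀(B) + NF
10 log₁₀(1.87×10⁸) = 82.72 dB
N = −174 + 82.72 + 1.86 = −89.42 dBm
SNR = P_sig − N = −50.4 − (−89.42) = 39.02 dB → 39.0 dB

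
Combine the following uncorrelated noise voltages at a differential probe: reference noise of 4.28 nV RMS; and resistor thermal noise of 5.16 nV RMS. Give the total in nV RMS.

Uncorrelated sources add in power (mean-square): V_tot = √(ΣV_i²)
V_tot = √[(4.28×10⁻⁹)² + (5.16×10⁻⁹)²] = 6.70×10⁻⁹ V = 6.70 nV

6.70 nV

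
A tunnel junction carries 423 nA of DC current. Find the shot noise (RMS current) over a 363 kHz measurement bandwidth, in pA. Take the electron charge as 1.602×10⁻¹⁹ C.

222 pA

I_n = √(2qI·B)
2qI·B = 2 × 1.602×10⁻¹⁹ × 4.23×10⁻⁷ × 3.63×10⁵ = 4.92×10⁻²⁰ A²
I_n = √(4.92×10⁻²⁰) = 2.22×10⁻¹⁰ A = 222 pA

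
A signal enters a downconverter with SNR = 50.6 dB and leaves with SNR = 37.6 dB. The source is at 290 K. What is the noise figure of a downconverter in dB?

13.0 dB

NF (dB) = SNR_in(dB) − SNR_out(dB) when the source is at T₀
NF = 50.6 − 37.6 = 13.0 dB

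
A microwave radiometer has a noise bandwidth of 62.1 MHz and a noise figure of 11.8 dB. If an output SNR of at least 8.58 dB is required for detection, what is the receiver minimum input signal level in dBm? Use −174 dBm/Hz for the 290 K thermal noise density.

−75.7 dBm

Sensitivity = −174 + 10 log₁₀(B) + NF + SNR_min
= −174 + 77.93 + 11.8 + 8.58
= −75.69 dBm → −75.7 dBm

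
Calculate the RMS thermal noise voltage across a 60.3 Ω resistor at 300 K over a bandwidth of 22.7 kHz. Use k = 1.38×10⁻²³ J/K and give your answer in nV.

151 nV

V_n = √(4kTRB)
4kTRB = 4 × 1.38×10⁻²³ × 300 × 6.03×10¹ × 2.27×10⁴ = 2.27×10⁻¹⁴ V²
V_n = √(2.27×10⁻¹⁴) = 1.51×10⁻⁷ V = 151 nV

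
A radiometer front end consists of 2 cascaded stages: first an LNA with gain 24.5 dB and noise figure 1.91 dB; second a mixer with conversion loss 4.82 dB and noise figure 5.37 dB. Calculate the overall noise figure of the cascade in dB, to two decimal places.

Convert to linear (a loss of L dB is a gain of −L dB): F_i = 10^(NF_i/10), G_i = 10^(G_i,dB/10)
  Stage 1: F_1 = 10^(1.91/10) = 1.552, G_1 = 10^(24.5/10) = 281.8
  Stage 2: F_2 = 10^(5.37/10) = 3.443, G_2 = 10^(−4.82/10) = 0.3296
Friis cascade:
  F = 1.552 + (3.443 − 1)/281.8 = 1.561
NF = 10 log₁₀(1.561) = 1.93 dB

1.93 dB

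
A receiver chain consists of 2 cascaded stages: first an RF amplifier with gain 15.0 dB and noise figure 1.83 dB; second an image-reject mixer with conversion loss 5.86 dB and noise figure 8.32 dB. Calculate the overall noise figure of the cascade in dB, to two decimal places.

2.32 dB

Convert to linear (a loss of L dB is a gain of −L dB): F_i = 10^(NF_i/10), G_i = 10^(G_i,dB/10)
  Stage 1: F_1 = 10^(1.83/10) = 1.524, G_1 = 10^(15.0/10) = 31.62
  Stage 2: F_2 = 10^(8.32/10) = 6.792, G_2 = 10^(−5.86/10) = 0.2594
Friis cascade:
  F = 1.524 + (6.792 − 1)/31.62 = 1.707
NF = 10 log₁₀(1.707) = 2.32 dB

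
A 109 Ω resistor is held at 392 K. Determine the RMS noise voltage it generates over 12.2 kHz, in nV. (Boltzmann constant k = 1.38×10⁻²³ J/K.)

V_n = √(4kTRB)
4kTRB = 4 × 1.38×10⁻²³ × 392 × 1.09×10² × 1.22×10⁴ = 2.88×10⁻¹⁴ V²
V_n = √(2.88×10⁻¹⁴) = 1.70×10⁻⁷ V = 170 nV

170 nV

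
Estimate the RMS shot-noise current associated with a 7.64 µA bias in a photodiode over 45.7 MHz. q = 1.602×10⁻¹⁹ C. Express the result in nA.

I_n = √(2qI·B)
2qI·B = 2 × 1.602×10⁻¹⁹ × 7.64×10⁻⁶ × 4.57×10⁷ = 1.12×10⁻¹⁶ A²
I_n = √(1.12×10⁻¹⁶) = 1.06×10⁻⁸ A = 10.6 nA

10.6 nA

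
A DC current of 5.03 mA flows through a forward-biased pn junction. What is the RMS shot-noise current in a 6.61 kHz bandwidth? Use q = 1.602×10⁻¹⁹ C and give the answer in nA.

I_n = √(2qI·B)
2qI·B = 2 × 1.602×10⁻¹⁹ × 5.03×10⁻³ × 6.61×10³ = 1.07×10⁻¹⁷ A²
I_n = √(1.07×10⁻¹⁷) = 3.26×10⁻⁹ A = 3.26 nA

3.26 nA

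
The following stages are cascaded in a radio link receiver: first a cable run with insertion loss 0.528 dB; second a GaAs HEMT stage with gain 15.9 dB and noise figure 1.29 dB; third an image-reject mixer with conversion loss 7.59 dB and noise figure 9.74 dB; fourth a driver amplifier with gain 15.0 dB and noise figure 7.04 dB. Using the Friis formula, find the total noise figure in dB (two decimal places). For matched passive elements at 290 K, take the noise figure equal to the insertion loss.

Convert to linear (a loss of L dB is a gain of −L dB): F_i = 10^(NF_i/10), G_i = 10^(G_i,dB/10)
  Stage 1: F_1 = 10^(0.528/10) = 1.129, G_1 = 10^(−0.528/10) = 0.8855
  Stage 2: F_2 = 10^(1.29/10) = 1.346, G_2 = 10^(15.9/10) = 38.90
  Stage 3: F_3 = 10^(9.74/10) = 9.419, G_3 = 10^(−7.59/10) = 0.1742
  Stage 4: F_4 = 10^(7.04/10) = 5.058, G_4 = 10^(15.0/10) = 31.62
Friis cascade:
  F = 1.129 + (1.346 − 1)/0.8855 + (9.419 − 1)/34.45 + (5.058 − 1)/6.001 = 2.441
NF = 10 log₁₀(2.441) = 3.87 dB

3.87 dB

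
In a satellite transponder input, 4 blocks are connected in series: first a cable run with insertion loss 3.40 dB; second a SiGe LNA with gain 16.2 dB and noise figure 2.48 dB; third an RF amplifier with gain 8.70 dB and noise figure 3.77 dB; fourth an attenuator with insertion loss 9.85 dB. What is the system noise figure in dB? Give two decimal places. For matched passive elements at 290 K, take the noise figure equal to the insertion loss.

Convert to linear (a loss of L dB is a gain of −L dB): F_i = 10^(NF_i/10), G_i = 10^(G_i,dB/10)
  Stage 1: F_1 = 10^(3.40/10) = 2.188, G_1 = 10^(−3.40/10) = 0.4571
  Stage 2: F_2 = 10^(2.48/10) = 1.770, G_2 = 10^(16.2/10) = 41.69
  Stage 3: F_3 = 10^(3.77/10) = 2.382, G_3 = 10^(8.70/10) = 7.413
  Stage 4: F_4 = 10^(9.85/10) = 9.661, G_4 = 10^(−9.85/10) = 0.1035
Friis cascade:
  F = 2.188 + (1.770 − 1)/0.4571 + (2.382 − 1)/19.05 + (9.661 − 1)/141.3 = 4.006
NF = 10 log₁₀(4.006) = 6.03 dB

6.03 dB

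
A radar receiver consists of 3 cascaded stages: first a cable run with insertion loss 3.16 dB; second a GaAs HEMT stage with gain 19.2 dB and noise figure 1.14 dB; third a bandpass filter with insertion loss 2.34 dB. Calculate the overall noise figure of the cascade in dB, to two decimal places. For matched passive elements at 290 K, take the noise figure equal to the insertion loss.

4.33 dB

Convert to linear (a loss of L dB is a gain of −L dB): F_i = 10^(NF_i/10), G_i = 10^(G_i,dB/10)
  Stage 1: F_1 = 10^(3.16/10) = 2.070, G_1 = 10^(−3.16/10) = 0.4831
  Stage 2: F_2 = 10^(1.14/10) = 1.300, G_2 = 10^(19.2/10) = 83.18
  Stage 3: F_3 = 10^(2.34/10) = 1.714, G_3 = 10^(−2.34/10) = 0.5834
Friis cascade:
  F = 2.070 + (1.300 − 1)/0.4831 + (1.714 − 1)/40.18 = 2.709
NF = 10 log₁₀(2.709) = 4.33 dB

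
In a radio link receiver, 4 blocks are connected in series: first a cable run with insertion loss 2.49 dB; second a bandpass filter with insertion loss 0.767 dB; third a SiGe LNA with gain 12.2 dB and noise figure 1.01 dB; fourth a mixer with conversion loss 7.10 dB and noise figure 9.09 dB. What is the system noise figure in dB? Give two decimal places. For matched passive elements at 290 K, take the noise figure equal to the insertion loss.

5.54 dB

Convert to linear (a loss of L dB is a gain of −L dB): F_i = 10^(NF_i/10), G_i = 10^(G_i,dB/10)
  Stage 1: F_1 = 10^(2.49/10) = 1.774, G_1 = 10^(−2.49/10) = 0.5636
  Stage 2: F_2 = 10^(0.767/10) = 1.193, G_2 = 10^(−0.767/10) = 0.8381
  Stage 3: F_3 = 10^(1.01/10) = 1.262, G_3 = 10^(12.2/10) = 16.60
  Stage 4: F_4 = 10^(9.09/10) = 8.110, G_4 = 10^(−7.10/10) = 0.1950
Friis cascade:
  F = 1.774 + (1.193 − 1)/0.5636 + (1.262 − 1)/0.4724 + (8.110 − 1)/7.840 = 3.578
NF = 10 log₁₀(3.578) = 5.54 dB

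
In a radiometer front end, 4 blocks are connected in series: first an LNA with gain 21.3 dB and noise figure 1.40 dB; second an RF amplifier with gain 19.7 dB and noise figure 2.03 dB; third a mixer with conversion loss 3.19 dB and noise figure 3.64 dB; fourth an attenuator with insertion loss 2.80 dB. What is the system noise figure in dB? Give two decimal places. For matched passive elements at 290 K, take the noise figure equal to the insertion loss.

Convert to linear (a loss of L dB is a gain of −L dB): F_i = 10^(NF_i/10), G_i = 10^(G_i,dB/10)
  Stage 1: F_1 = 10^(1.40/10) = 1.380, G_1 = 10^(21.3/10) = 134.9
  Stage 2: F_2 = 10^(2.03/10) = 1.596, G_2 = 10^(19.7/10) = 93.33
  Stage 3: F_3 = 10^(3.64/10) = 2.312, G_3 = 10^(−3.19/10) = 0.4797
  Stage 4: F_4 = 10^(2.80/10) = 1.905, G_4 = 10^(−2.80/10) = 0.5248
Friis cascade:
  F = 1.380 + (1.596 − 1)/134.9 + (2.312 − 1)/1.259×10⁴ + (1.905 − 1)/6039 = 1.385
NF = 10 log₁₀(1.385) = 1.41 dB

1.41 dB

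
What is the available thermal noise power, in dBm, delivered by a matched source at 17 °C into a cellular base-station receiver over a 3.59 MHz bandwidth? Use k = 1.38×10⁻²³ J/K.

T = 17 °C + 273.15 = 290.15 K
P_n = kTB = 1.38×10⁻²³ × 290.15 × 3.59×10⁶ = 1.44×10⁻¹⁴ W
In dBm: 10 log₁₀(1.44×10⁻¹⁴ / 10⁻³) = −108.4 dBm

−108.4 dBm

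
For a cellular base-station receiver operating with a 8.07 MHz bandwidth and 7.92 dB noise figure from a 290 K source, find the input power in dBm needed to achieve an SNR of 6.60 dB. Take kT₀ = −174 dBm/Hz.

Sensitivity = −174 + 10 log₁₀(B) + NF + SNR_min
= −174 + 69.07 + 7.92 + 6.60
= −90.41 dBm → −90.4 dBm

−90.4 dBm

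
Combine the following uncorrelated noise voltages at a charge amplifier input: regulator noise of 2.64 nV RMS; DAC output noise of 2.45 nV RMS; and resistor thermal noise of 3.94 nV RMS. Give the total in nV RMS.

5.34 nV

Uncorrelated sources add in power (mean-square): V_tot = √(ΣV_i²)
V_tot = √[(2.64×10⁻⁹)² + (2.45×10⁻⁹)² + (3.94×10⁻⁹)²] = 5.34×10⁻⁹ V = 5.34 nV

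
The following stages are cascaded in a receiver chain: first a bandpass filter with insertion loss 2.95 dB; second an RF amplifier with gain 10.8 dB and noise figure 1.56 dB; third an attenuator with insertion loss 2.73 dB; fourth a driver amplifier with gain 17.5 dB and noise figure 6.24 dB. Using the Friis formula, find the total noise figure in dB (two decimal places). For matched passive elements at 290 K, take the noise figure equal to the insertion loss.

Convert to linear (a loss of L dB is a gain of −L dB): F_i = 10^(NF_i/10), G_i = 10^(G_i,dB/10)
  Stage 1: F_1 = 10^(2.95/10) = 1.972, G_1 = 10^(−2.95/10) = 0.5070
  Stage 2: F_2 = 10^(1.56/10) = 1.432, G_2 = 10^(10.8/10) = 12.02
  Stage 3: F_3 = 10^(2.73/10) = 1.875, G_3 = 10^(−2.73/10) = 0.5333
  Stage 4: F_4 = 10^(6.24/10) = 4.207, G_4 = 10^(17.5/10) = 56.23
Friis cascade:
  F = 1.972 + (1.432 − 1)/0.5070 + (1.875 − 1)/6.095 + (4.207 − 1)/3.251 = 3.955
NF = 10 log₁₀(3.955) = 5.97 dB

5.97 dB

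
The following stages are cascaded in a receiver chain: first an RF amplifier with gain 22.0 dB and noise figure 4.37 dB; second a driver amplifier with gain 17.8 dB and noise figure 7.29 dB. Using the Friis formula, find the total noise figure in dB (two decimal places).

Convert to linear (a loss of L dB is a gain of −L dB): F_i = 10^(NF_i/10), G_i = 10^(G_i,dB/10)
  Stage 1: F_1 = 10^(4.37/10) = 2.735, G_1 = 10^(22.0/10) = 158.5
  Stage 2: F_2 = 10^(7.29/10) = 5.358, G_2 = 10^(17.8/10) = 60.26
Friis cascade:
  F = 2.735 + (5.358 − 1)/158.5 = 2.763
NF = 10 log₁₀(2.763) = 4.41 dB

4.41 dB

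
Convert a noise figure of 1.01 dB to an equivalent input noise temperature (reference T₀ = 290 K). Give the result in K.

75.9 K

F = 10^(1.01/10) = 1.26183
T_e = (F − 1)·T₀ = (1.26183 − 1) × 290 = 75.9 K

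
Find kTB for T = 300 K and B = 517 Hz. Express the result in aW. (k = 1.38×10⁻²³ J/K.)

2.14 aW

P_n = kTB = 1.38×10⁻²³ × 300 × 5.17×10² = 2.14×10⁻¹⁸ W = 2.14 aW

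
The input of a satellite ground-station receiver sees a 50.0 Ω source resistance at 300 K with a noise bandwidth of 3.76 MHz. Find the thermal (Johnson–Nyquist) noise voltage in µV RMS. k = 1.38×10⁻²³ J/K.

1.76 µV

V_n = √(4kTRB)
4kTRB = 4 × 1.38×10⁻²³ × 300 × 5.00×10¹ × 3.76×10⁶ = 3.11×10⁻¹² V²
V_n = √(3.11×10⁻¹²) = 1.76×10⁻⁶ V = 1.76 µV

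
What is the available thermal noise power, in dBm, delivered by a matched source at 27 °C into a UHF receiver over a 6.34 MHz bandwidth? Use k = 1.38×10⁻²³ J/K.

−105.8 dBm

T = 27 °C + 273.15 = 300.15 K
P_n = kTB = 1.38×10⁻²³ × 300.15 × 6.34×10⁶ = 2.63×10⁻¹⁴ W
In dBm: 10 log₁₀(2.63×10⁻¹⁴ / 10⁻³) = −105.8 dBm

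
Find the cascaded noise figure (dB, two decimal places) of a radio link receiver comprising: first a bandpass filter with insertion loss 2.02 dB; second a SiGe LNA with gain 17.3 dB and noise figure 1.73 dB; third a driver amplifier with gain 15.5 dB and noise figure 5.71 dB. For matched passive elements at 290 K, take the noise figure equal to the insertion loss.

3.90 dB

Convert to linear (a loss of L dB is a gain of −L dB): F_i = 10^(NF_i/10), G_i = 10^(G_i,dB/10)
  Stage 1: F_1 = 10^(2.02/10) = 1.592, G_1 = 10^(−2.02/10) = 0.6281
  Stage 2: F_2 = 10^(1.73/10) = 1.489, G_2 = 10^(17.3/10) = 53.70
  Stage 3: F_3 = 10^(5.71/10) = 3.724, G_3 = 10^(15.5/10) = 35.48
Friis cascade:
  F = 1.592 + (1.489 − 1)/0.6281 + (3.724 − 1)/33.73 = 2.452
NF = 10 log₁₀(2.452) = 3.90 dB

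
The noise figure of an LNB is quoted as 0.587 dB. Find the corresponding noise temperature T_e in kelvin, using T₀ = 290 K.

F = 10^(0.587/10) = 1.14472
T_e = (F − 1)·T₀ = (1.14472 − 1) × 290 = 42.0 K

42.0 K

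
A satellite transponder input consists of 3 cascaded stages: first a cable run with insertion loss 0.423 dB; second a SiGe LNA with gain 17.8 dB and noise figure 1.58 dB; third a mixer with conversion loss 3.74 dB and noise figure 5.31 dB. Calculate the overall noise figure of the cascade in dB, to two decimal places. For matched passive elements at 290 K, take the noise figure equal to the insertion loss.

Convert to linear (a loss of L dB is a gain of −L dB): F_i = 10^(NF_i/10), G_i = 10^(G_i,dB/10)
  Stage 1: F_1 = 10^(0.423/10) = 1.102, G_1 = 10^(−0.423/10) = 0.9072
  Stage 2: F_2 = 10^(1.58/10) = 1.439, G_2 = 10^(17.8/10) = 60.26
  Stage 3: F_3 = 10^(5.31/10) = 3.396, G_3 = 10^(−3.74/10) = 0.4227
Friis cascade:
  F = 1.102 + (1.439 − 1)/0.9072 + (3.396 − 1)/54.66 = 1.630
NF = 10 log₁₀(1.630) = 2.12 dB

2.12 dB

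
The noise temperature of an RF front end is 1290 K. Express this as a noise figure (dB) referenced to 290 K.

F = 1 + T_e/T₀ = 1 + 1290/290 = 5.44828
NF = 10 log₁₀(5.44828) = 7.36 dB

7.36 dB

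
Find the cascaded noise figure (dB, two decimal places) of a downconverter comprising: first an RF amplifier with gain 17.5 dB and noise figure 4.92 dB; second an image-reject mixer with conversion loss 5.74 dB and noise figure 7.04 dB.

Convert to linear (a loss of L dB is a gain of −L dB): F_i = 10^(NF_i/10), G_i = 10^(G_i,dB/10)
  Stage 1: F_1 = 10^(4.92/10) = 3.105, G_1 = 10^(17.5/10) = 56.23
  Stage 2: F_2 = 10^(7.04/10) = 5.058, G_2 = 10^(−5.74/10) = 0.2667
Friis cascade:
  F = 3.105 + (5.058 − 1)/56.23 = 3.177
NF = 10 log₁₀(3.177) = 5.02 dB

5.02 dB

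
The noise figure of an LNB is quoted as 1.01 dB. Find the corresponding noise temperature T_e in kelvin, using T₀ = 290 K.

F = 10^(1.01/10) = 1.26183
T_e = (F − 1)·T₀ = (1.26183 − 1) × 290 = 75.9 K

75.9 K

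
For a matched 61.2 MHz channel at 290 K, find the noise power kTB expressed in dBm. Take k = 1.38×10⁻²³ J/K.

P_n = kTB = 1.38×10⁻²³ × 290 × 6.12×10⁷ = 2.45×10⁻¹³ W
In dBm: 10 log₁₀(2.45×10⁻¹³ / 10⁻³) = −96.1 dBm

−96.1 dBm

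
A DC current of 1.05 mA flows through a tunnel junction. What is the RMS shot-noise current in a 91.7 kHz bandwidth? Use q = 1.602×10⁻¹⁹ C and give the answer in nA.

I_n = √(2qI·B)
2qI·B = 2 × 1.602×10⁻¹⁹ × 1.05×10⁻³ × 9.17×10⁴ = 3.08×10⁻¹⁷ A²
I_n = √(3.08×10⁻¹⁷) = 5.55×10⁻⁹ A = 5.55 nA

5.55 nA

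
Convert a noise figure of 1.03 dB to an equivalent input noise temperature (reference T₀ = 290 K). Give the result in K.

F = 10^(1.03/10) = 1.26765
T_e = (F − 1)·T₀ = (1.26765 − 1) × 290 = 77.6 K

77.6 K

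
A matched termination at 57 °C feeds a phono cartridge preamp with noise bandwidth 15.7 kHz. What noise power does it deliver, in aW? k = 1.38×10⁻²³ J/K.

71.5 aW

T = 57 °C + 273.15 = 330.15 K
P_n = kTB = 1.38×10⁻²³ × 330.15 × 1.57×10⁴ = 7.15×10⁻¹⁷ W = 71.5 aW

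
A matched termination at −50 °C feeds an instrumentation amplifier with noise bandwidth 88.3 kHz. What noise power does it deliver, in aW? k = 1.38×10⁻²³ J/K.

272 aW

T = −50 °C + 273.15 = 223.15 K
P_n = kTB = 1.38×10⁻²³ × 223.15 × 8.83×10⁴ = 2.72×10⁻¹⁶ W = 272 aW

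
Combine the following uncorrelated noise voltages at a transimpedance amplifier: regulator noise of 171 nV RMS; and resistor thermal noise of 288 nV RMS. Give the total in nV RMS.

335 nV

Uncorrelated sources add in power (mean-square): V_tot = √(ΣV_i²)
V_tot = √[(1.71×10⁻⁷)² + (2.88×10⁻⁷)²] = 3.35×10⁻⁷ V = 335 nV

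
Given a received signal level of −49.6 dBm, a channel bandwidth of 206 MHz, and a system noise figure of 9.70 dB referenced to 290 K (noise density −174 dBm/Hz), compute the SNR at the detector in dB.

31.6 dB

Noise floor: N = −174 + 10 log₁₀(B) + NF
10 log₁₀(2.06×10⁸) = 83.14 dB
N = −174 + 83.14 + 9.70 = −81.16 dBm
SNR = P_sig − N = −49.6 − (−81.16) = 31.56 dB → 31.6 dB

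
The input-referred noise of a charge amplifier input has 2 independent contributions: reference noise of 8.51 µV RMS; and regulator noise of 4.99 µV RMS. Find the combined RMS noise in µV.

9.87 µV

Uncorrelated sources add in power (mean-square): V_tot = √(ΣV_i²)
V_tot = √[(8.51×10⁻⁶)² + (4.99×10⁻⁶)²] = 9.87×10⁻⁶ V = 9.87 µV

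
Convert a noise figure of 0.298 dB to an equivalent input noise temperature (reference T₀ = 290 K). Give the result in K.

20.6 K

F = 10^(0.298/10) = 1.07103
T_e = (F − 1)·T₀ = (1.07103 − 1) × 290 = 20.6 K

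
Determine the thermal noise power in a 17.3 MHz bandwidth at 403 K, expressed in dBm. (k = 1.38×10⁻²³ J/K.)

P_n = kTB = 1.38×10⁻²³ × 403 × 1.73×10⁷ = 9.62×10⁻¹⁴ W
In dBm: 10 log₁₀(9.62×10⁻¹⁴ / 10⁻³) = −100.2 dBm

−100.2 dBm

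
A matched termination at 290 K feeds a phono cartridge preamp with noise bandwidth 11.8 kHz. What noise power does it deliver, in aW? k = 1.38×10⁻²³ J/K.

P_n = kTB = 1.38×10⁻²³ × 290 × 1.18×10⁴ = 4.72×10⁻¹⁷ W = 47.2 aW

47.2 aW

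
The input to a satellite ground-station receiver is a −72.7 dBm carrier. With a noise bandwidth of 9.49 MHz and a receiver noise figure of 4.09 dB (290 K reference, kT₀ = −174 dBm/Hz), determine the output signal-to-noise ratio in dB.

27.4 dB

Noise floor: N = −174 + 10 log₁₀(B) + NF
10 log₁₀(9.49×10⁶) = 69.77 dB
N = −174 + 69.77 + 4.09 = −100.14 dBm
SNR = P_sig − N = −72.7 − (−100.14) = 27.44 dB → 27.4 dB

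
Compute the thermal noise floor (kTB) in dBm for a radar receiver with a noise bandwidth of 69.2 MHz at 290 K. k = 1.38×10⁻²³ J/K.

−95.6 dBm

P_n = kTB = 1.38×10⁻²³ × 290 × 6.92×10⁷ = 2.77×10⁻¹³ W
In dBm: 10 log₁₀(2.77×10⁻¹³ / 10⁻³) = −95.6 dBm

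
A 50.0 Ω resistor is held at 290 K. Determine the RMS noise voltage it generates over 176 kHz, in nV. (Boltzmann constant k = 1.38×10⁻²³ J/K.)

375 nV

V_n = √(4kTRB)
4kTRB = 4 × 1.38×10⁻²³ × 290 × 5.00×10¹ × 1.76×10⁵ = 1.41×10⁻¹³ V²
V_n = √(1.41×10⁻¹³) = 3.75×10⁻⁷ V = 375 nV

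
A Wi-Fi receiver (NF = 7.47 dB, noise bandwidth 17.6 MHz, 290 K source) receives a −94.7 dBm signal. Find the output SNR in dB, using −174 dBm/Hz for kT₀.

−0.6 dB

Noise floor: N = −174 + 10 log₁₀(B) + NF
10 log₁₀(1.76×10⁷) = 72.46 dB
N = −174 + 72.46 + 7.47 = −94.07 dBm
SNR = P_sig − N = −94.7 − (−94.07) = −0.63 dB → −0.6 dB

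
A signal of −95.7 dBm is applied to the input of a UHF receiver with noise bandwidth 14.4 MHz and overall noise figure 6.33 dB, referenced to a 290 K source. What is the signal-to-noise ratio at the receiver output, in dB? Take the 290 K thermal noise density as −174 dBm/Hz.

Noise floor: N = −174 + 10 log₁₀(B) + NF
10 log₁₀(1.44×10⁷) = 71.58 dB
N = −174 + 71.58 + 6.33 = −96.09 dBm
SNR = P_sig − N = −95.7 − (−96.09) = 0.39 dB → 0.4 dB

0.4 dB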